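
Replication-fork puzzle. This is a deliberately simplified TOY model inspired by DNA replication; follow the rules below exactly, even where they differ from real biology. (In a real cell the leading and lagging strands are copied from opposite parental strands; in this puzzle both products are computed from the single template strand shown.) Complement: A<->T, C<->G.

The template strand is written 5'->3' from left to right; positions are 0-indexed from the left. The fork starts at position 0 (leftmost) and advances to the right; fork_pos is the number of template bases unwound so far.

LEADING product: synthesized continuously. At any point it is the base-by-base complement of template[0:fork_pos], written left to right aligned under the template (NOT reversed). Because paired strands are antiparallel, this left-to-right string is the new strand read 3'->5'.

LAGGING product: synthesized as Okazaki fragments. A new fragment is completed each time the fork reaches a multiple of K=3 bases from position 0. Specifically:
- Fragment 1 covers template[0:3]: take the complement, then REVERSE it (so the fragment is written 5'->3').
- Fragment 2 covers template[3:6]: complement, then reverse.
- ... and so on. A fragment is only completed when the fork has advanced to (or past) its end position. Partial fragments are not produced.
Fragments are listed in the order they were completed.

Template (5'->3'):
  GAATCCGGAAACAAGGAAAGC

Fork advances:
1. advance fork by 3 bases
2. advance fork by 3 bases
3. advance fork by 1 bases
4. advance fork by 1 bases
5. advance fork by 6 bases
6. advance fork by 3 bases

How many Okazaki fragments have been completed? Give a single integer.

Answer: 5

Derivation:
Step 1: advance 3 -> fork_pos = 0 + 3 = 3. Reached multiple(s) of 3: 3 -> fragment 1 completed (1 total).
Step 2: advance 3 -> fork_pos = 3 + 3 = 6. Reached multiple(s) of 3: 6 -> fragment 2 completed (2 total).
Step 3: advance 1 -> fork_pos = 6 + 1 = 7. Next multiple of 3 is 9 (not reached); still 2 fragment(s).
Step 4: advance 1 -> fork_pos = 7 + 1 = 8. Next multiple of 3 is 9 (not reached); still 2 fragment(s).
Step 5: advance 6 -> fork_pos = 8 + 6 = 14. Reached multiple(s) of 3: 9, 12 -> fragments 3-4 completed (4 total).
Step 6: advance 3 -> fork_pos = 14 + 3 = 17. Reached multiple(s) of 3: 15 -> fragment 5 completed (5 total).
Check: final fork_pos = 17; the multiples of 3 that are <= 17 are 3..15 -> 17 // 3 = 5 completed fragment(s).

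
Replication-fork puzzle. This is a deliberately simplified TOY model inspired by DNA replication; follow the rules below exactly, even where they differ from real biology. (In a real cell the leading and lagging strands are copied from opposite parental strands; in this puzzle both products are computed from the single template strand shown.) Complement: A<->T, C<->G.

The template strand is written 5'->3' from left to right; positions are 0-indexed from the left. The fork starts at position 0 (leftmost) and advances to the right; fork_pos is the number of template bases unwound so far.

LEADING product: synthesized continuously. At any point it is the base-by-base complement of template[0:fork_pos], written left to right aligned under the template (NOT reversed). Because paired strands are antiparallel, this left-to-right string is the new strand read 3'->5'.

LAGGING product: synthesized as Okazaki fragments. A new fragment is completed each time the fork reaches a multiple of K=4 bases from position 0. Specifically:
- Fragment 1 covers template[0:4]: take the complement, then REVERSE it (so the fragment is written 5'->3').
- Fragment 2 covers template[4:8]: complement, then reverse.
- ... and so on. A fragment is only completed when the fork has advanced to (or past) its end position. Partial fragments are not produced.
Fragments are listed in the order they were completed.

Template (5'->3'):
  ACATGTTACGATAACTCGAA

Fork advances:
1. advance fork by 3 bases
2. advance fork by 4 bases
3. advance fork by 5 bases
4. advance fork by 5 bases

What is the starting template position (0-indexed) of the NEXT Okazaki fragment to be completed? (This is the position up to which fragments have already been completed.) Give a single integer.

Step 1: advance 3 -> fork_pos = 0 + 3 = 3. Next multiple of 4 is 4 (not reached); still 0 fragment(s).
Step 2: advance 4 -> fork_pos = 3 + 4 = 7. Reached multiple(s) of 4: 4 -> fragment 1 completed (1 total).
Step 3: advance 5 -> fork_pos = 7 + 5 = 12. Reached multiple(s) of 4: 8, 12 -> fragments 2-3 completed (3 total).
Step 4: advance 5 -> fork_pos = 12 + 5 = 17. Reached multiple(s) of 4: 16 -> fragment 4 completed (4 total).
4 fragment(s) completed, covering template[0:16] (4 x 4 = 16). The next fragment, fragment 5, covers template[16:20], so it starts at position 16.

Answer: 16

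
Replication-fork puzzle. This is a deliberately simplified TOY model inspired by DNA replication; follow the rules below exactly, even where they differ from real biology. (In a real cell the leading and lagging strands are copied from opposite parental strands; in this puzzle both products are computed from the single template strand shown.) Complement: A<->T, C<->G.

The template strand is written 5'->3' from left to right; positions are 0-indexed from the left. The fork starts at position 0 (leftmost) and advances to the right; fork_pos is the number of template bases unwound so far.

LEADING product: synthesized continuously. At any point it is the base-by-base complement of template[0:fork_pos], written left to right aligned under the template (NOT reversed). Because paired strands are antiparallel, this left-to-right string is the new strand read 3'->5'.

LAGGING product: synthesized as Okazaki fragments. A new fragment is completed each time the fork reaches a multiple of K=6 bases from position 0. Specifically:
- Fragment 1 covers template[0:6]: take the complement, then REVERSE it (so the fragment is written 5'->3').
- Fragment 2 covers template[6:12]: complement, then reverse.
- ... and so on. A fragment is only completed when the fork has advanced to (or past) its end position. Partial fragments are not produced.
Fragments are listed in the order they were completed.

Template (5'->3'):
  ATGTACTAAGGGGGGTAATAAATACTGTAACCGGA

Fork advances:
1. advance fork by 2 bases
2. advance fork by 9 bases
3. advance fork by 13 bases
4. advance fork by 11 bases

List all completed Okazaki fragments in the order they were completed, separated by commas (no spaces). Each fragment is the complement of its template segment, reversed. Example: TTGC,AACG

Answer: GTACAT,CCCTTA,TTACCC,TATTTA,TTACAG

Derivation:
Step 1: advance 2 -> fork_pos = 0 + 2 = 2. Next multiple of 6 is 6 (not reached); still 0 fragment(s).
Step 2: advance 9 -> fork_pos = 2 + 9 = 11. Reached multiple(s) of 6: 6 -> fragment 1 completed (1 total).
Step 3: advance 13 -> fork_pos = 11 + 13 = 24. Reached multiple(s) of 6: 12, 18, 24 -> fragments 2-4 completed (4 total).
Step 4: advance 11 -> fork_pos = 24 + 11 = 35. Reached multiple(s) of 6: 30 -> fragment 5 completed (5 total).
Final fork_pos = 35, so 5 fragment(s) are complete. Build each: template segment -> complement -> reverse.
Fragment 1: template[0:6] = ATGTAC -> complement TACATG -> reversed GTACAT
Fragment 2: template[6:12] = TAAGGG -> complement ATTCCC -> reversed CCCTTA
Fragment 3: template[12:18] = GGGTAA -> complement CCCATT -> reversed TTACCC
Fragment 4: template[18:24] = TAAATA -> complement ATTTAT -> reversed TATTTA
Fragment 5: template[24:30] = CTGTAA -> complement GACATT -> reversed TTACAG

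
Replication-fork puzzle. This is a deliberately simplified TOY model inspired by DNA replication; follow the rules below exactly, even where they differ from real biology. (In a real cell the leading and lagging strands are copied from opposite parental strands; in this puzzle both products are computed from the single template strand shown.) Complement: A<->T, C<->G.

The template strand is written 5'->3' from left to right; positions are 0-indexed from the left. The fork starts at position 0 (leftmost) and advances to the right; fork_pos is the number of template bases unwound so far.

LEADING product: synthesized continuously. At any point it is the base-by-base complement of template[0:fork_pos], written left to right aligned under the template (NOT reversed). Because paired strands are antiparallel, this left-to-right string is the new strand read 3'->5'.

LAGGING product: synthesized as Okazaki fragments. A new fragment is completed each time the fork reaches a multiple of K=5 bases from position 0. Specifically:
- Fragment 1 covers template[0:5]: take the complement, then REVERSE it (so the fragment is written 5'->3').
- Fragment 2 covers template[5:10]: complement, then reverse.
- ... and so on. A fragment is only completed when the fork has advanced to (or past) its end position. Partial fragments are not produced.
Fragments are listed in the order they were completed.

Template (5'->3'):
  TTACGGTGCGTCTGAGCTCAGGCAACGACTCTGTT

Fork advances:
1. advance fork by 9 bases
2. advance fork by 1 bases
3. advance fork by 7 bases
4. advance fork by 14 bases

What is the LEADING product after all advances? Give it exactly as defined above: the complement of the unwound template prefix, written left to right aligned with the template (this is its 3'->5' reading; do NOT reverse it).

Answer: AATGCCACGCAGACTCGAGTCCGTTGCTGAG

Derivation:
Step 1: advance 9 -> fork_pos = 0 + 9 = 9.
Step 2: advance 1 -> fork_pos = 9 + 1 = 10.
Step 3: advance 7 -> fork_pos = 10 + 7 = 17.
Step 4: advance 14 -> fork_pos = 17 + 14 = 31.
Unwound prefix: template[0:31] = TTACGGTGCGTCTGAGCTCAGGCAACGACTC
Complement it base by base (A<->T, C<->G), keeping left-to-right order:
  [0:5] TTACG -> AATGC
  [5:10] GTGCG -> CACGC
  [10:15] TCTGA -> AGACT
  [15:20] GCTCA -> CGAGT
  [20:25] GGCAA -> CCGTT
  [25:30] CGACT -> GCTGA
  [30:31] C -> G
Concatenate: AATGCCACGCAGACTCGAGTCCGTTGCTGAG (length 31; written aligned with the template, i.e. 3'->5').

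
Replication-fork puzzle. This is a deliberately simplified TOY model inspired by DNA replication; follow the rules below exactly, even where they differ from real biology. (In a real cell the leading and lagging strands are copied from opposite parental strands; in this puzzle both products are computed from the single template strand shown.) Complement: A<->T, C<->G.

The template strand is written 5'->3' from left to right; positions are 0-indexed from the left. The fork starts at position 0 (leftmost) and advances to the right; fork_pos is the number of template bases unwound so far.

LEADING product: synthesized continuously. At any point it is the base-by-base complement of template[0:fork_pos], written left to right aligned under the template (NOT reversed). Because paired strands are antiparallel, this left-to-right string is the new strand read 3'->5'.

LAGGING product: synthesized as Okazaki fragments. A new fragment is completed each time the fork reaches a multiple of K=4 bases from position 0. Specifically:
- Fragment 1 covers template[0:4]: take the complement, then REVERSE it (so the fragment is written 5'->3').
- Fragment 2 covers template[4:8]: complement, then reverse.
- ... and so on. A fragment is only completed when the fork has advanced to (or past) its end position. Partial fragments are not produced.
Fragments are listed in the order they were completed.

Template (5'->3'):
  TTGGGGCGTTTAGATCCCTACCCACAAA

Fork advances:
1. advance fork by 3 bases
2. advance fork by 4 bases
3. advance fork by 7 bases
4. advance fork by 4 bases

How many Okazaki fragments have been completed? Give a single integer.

Step 1: advance 3 -> fork_pos = 0 + 3 = 3. Next multiple of 4 is 4 (not reached); still 0 fragment(s).
Step 2: advance 4 -> fork_pos = 3 + 4 = 7. Reached multiple(s) of 4: 4 -> fragment 1 completed (1 total).
Step 3: advance 7 -> fork_pos = 7 + 7 = 14. Reached multiple(s) of 4: 8, 12 -> fragments 2-3 completed (3 total).
Step 4: advance 4 -> fork_pos = 14 + 4 = 18. Reached multiple(s) of 4: 16 -> fragment 4 completed (4 total).
Check: final fork_pos = 18; the multiples of 4 that are <= 18 are 4..16 -> 18 // 4 = 4 completed fragment(s).

Answer: 4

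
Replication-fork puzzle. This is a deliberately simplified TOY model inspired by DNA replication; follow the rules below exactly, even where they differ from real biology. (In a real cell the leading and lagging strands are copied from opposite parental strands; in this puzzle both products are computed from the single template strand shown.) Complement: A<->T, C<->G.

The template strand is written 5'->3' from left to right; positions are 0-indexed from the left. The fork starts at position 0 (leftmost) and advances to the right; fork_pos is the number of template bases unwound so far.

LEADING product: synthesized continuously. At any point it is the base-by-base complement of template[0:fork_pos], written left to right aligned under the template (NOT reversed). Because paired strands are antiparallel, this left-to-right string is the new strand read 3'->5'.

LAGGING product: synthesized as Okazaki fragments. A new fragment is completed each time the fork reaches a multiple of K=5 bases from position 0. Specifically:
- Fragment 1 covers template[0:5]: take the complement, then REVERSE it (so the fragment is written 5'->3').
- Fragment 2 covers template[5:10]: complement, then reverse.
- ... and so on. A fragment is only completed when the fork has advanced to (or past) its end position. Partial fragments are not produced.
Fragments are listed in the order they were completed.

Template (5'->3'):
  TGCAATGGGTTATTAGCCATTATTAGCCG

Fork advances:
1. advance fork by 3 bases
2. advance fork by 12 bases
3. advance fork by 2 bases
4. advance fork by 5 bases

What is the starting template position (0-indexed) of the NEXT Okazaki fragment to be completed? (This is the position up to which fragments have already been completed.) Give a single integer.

Step 1: advance 3 -> fork_pos = 0 + 3 = 3. Next multiple of 5 is 5 (not reached); still 0 fragment(s).
Step 2: advance 12 -> fork_pos = 3 + 12 = 15. Reached multiple(s) of 5: 5, 10, 15 -> fragments 1-3 completed (3 total).
Step 3: advance 2 -> fork_pos = 15 + 2 = 17. Next multiple of 5 is 20 (not reached); still 3 fragment(s).
Step 4: advance 5 -> fork_pos = 17 + 5 = 22. Reached multiple(s) of 5: 20 -> fragment 4 completed (4 total).
4 fragment(s) completed, covering template[0:20] (4 x 5 = 20). The next fragment, fragment 5, covers template[20:25], so it starts at position 20.

Answer: 20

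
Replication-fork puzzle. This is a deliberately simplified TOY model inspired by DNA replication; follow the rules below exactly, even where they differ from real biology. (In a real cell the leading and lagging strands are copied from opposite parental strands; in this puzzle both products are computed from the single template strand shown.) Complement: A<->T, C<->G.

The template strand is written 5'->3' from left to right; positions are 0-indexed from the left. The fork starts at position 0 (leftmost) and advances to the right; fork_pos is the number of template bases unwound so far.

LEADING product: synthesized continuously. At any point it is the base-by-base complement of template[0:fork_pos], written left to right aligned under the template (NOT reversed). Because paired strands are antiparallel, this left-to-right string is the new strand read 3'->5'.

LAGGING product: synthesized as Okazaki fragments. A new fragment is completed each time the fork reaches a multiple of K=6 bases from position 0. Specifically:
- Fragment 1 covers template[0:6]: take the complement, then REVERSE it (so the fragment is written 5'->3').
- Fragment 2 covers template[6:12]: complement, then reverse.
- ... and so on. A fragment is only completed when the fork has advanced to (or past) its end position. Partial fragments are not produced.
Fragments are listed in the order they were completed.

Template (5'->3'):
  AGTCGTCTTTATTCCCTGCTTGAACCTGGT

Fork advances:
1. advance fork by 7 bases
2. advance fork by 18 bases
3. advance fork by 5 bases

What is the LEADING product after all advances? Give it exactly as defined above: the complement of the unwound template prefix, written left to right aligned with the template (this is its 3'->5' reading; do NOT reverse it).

Step 1: advance 7 -> fork_pos = 0 + 7 = 7.
Step 2: advance 18 -> fork_pos = 7 + 18 = 25.
Step 3: advance 5 -> fork_pos = 25 + 5 = 30.
Unwound prefix: template[0:30] = AGTCGTCTTTATTCCCTGCTTGAACCTGGT
Complement it base by base (A<->T, C<->G), keeping left-to-right order:
  [0:5] AGTCG -> TCAGC
  [5:10] TCTTT -> AGAAA
  [10:15] ATTCC -> TAAGG
  [15:20] CTGCT -> GACGA
  [20:25] TGAAC -> ACTTG
  [25:30] CTGGT -> GACCA
Concatenate: TCAGCAGAAATAAGGGACGAACTTGGACCA (length 30; written aligned with the template, i.e. 3'->5').

Answer: TCAGCAGAAATAAGGGACGAACTTGGACCA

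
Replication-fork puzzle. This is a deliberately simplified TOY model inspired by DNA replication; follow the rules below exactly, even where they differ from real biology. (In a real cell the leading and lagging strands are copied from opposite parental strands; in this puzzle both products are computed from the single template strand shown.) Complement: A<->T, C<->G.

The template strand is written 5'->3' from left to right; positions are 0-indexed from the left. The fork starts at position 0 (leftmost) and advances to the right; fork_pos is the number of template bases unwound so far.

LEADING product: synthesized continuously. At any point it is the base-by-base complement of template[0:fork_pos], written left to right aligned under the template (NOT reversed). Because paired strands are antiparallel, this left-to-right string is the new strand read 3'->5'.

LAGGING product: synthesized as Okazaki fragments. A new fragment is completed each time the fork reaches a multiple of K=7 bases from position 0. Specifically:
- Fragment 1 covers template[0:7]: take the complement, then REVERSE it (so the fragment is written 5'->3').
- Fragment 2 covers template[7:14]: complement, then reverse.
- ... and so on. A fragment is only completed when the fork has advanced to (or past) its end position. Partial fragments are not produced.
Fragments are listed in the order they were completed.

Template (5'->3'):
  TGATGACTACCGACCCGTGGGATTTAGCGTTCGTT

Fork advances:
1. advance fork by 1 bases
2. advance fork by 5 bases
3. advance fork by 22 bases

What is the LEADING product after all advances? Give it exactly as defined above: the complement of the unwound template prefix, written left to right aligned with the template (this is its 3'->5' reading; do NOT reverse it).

Step 1: advance 1 -> fork_pos = 0 + 1 = 1.
Step 2: advance 5 -> fork_pos = 1 + 5 = 6.
Step 3: advance 22 -> fork_pos = 6 + 22 = 28.
Unwound prefix: template[0:28] = TGATGACTACCGACCCGTGGGATTTAGC
Complement it base by base (A<->T, C<->G), keeping left-to-right order:
  [0:5] TGATG -> ACTAC
  [5:10] ACTAC -> TGATG
  [10:15] CGACC -> GCTGG
  [15:20] CGTGG -> GCACC
  [20:25] GATTT -> CTAAA
  [25:28] AGC -> TCG
Concatenate: ACTACTGATGGCTGGGCACCCTAAATCG (length 28; written aligned with the template, i.e. 3'->5').

Answer: ACTACTGATGGCTGGGCACCCTAAATCG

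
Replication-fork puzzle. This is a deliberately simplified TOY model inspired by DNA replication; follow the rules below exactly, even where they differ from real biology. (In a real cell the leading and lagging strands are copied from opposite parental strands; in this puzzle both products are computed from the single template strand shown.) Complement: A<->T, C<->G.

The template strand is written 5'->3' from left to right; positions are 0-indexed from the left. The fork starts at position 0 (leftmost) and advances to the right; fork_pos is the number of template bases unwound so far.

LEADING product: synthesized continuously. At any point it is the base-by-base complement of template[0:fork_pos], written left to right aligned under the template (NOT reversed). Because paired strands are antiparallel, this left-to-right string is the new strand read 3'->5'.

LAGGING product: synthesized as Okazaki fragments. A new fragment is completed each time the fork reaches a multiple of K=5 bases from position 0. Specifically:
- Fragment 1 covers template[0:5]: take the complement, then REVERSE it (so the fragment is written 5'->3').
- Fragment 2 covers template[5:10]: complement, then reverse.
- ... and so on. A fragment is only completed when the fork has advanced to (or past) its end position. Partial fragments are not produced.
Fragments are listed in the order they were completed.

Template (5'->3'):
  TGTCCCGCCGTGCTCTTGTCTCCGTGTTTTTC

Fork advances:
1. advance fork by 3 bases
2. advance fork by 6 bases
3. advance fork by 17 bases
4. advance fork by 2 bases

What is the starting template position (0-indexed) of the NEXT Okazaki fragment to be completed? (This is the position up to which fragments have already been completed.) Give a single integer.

Step 1: advance 3 -> fork_pos = 0 + 3 = 3. Next multiple of 5 is 5 (not reached); still 0 fragment(s).
Step 2: advance 6 -> fork_pos = 3 + 6 = 9. Reached multiple(s) of 5: 5 -> fragment 1 completed (1 total).
Step 3: advance 17 -> fork_pos = 9 + 17 = 26. Reached multiple(s) of 5: 10, 15, 20, 25 -> fragments 2-5 completed (5 total).
Step 4: advance 2 -> fork_pos = 26 + 2 = 28. Next multiple of 5 is 30 (not reached); still 5 fragment(s).
5 fragment(s) completed, covering template[0:25] (5 x 5 = 25). The next fragment, fragment 6, covers template[25:30], so it starts at position 25.

Answer: 25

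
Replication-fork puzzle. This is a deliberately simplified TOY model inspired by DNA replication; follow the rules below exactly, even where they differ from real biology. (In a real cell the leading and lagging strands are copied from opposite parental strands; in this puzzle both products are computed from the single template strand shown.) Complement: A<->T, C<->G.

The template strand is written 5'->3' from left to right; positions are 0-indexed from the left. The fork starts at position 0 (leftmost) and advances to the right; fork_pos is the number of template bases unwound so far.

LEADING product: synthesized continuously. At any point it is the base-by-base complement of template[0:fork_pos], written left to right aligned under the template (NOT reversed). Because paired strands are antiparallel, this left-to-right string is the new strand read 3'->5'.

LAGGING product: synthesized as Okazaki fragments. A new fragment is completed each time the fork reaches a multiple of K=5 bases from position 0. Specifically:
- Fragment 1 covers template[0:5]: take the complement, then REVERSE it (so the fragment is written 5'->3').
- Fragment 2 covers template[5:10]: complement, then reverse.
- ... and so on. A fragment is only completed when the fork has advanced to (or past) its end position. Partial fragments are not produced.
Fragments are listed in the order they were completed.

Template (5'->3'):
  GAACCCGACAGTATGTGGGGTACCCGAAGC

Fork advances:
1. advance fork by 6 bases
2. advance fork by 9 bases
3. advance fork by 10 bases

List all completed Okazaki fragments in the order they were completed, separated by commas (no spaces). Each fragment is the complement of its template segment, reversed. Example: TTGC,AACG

Step 1: advance 6 -> fork_pos = 0 + 6 = 6. Reached multiple(s) of 5: 5 -> fragment 1 completed (1 total).
Step 2: advance 9 -> fork_pos = 6 + 9 = 15. Reached multiple(s) of 5: 10, 15 -> fragments 2-3 completed (3 total).
Step 3: advance 10 -> fork_pos = 15 + 10 = 25. Reached multiple(s) of 5: 20, 25 -> fragments 4-5 completed (5 total).
Final fork_pos = 25, so 5 fragment(s) are complete. Build each: template segment -> complement -> reverse.
Fragment 1: template[0:5] = GAACC -> complement CTTGG -> reversed GGTTC
Fragment 2: template[5:10] = CGACA -> complement GCTGT -> reversed TGTCG
Fragment 3: template[10:15] = GTATG -> complement CATAC -> reversed CATAC
Fragment 4: template[15:20] = TGGGG -> complement ACCCC -> reversed CCCCA
Fragment 5: template[20:25] = TACCC -> complement ATGGG -> reversed GGGTA

Answer: GGTTC,TGTCG,CATAC,CCCCA,GGGTA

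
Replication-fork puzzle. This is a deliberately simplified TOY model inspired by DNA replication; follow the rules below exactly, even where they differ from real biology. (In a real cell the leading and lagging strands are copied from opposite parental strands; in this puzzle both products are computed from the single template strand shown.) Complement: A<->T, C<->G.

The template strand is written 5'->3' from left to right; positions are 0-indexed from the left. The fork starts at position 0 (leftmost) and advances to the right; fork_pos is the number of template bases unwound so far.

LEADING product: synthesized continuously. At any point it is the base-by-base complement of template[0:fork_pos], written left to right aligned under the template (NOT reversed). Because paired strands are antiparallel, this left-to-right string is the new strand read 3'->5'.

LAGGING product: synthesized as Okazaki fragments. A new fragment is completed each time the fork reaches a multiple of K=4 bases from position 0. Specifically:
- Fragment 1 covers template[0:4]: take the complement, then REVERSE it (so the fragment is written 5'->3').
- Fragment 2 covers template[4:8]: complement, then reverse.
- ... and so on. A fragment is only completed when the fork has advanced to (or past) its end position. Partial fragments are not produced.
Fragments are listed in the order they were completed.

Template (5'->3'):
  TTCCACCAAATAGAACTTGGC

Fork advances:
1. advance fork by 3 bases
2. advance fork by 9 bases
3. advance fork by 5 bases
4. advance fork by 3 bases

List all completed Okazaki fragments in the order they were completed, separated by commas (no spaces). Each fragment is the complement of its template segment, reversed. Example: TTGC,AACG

Answer: GGAA,TGGT,TATT,GTTC,CCAA

Derivation:
Step 1: advance 3 -> fork_pos = 0 + 3 = 3. Next multiple of 4 is 4 (not reached); still 0 fragment(s).
Step 2: advance 9 -> fork_pos = 3 + 9 = 12. Reached multiple(s) of 4: 4, 8, 12 -> fragments 1-3 completed (3 total).
Step 3: advance 5 -> fork_pos = 12 + 5 = 17. Reached multiple(s) of 4: 16 -> fragment 4 completed (4 total).
Step 4: advance 3 -> fork_pos = 17 + 3 = 20. Reached multiple(s) of 4: 20 -> fragment 5 completed (5 total).
Final fork_pos = 20, so 5 fragment(s) are complete. Build each: template segment -> complement -> reverse.
Fragment 1: template[0:4] = TTCC -> complement AAGG -> reversed GGAA
Fragment 2: template[4:8] = ACCA -> complement TGGT -> reversed TGGT
Fragment 3: template[8:12] = AATA -> complement TTAT -> reversed TATT
Fragment 4: template[12:16] = GAAC -> complement CTTG -> reversed GTTC
Fragment 5: template[16:20] = TTGG -> complement AACC -> reversed CCAA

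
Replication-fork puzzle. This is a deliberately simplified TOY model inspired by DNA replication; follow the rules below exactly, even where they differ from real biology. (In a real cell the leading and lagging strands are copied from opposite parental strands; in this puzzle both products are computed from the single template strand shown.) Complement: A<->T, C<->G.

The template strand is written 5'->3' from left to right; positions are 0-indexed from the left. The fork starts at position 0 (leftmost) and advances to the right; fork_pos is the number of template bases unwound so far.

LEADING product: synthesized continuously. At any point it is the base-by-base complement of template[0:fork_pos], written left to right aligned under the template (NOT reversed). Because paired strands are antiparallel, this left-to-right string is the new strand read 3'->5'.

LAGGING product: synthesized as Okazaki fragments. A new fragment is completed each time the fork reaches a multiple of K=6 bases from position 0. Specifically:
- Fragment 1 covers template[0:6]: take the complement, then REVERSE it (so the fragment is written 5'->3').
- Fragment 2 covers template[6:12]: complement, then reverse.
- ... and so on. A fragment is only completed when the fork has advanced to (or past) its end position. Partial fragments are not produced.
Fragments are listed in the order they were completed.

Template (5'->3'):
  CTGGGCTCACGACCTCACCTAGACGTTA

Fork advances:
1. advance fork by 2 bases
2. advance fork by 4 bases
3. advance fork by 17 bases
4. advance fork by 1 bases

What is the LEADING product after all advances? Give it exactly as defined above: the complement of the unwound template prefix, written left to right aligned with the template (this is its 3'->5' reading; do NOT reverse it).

Step 1: advance 2 -> fork_pos = 0 + 2 = 2.
Step 2: advance 4 -> fork_pos = 2 + 4 = 6.
Step 3: advance 17 -> fork_pos = 6 + 17 = 23.
Step 4: advance 1 -> fork_pos = 23 + 1 = 24.
Unwound prefix: template[0:24] = CTGGGCTCACGACCTCACCTAGAC
Complement it base by base (A<->T, C<->G), keeping left-to-right order:
  [0:5] CTGGG -> GACCC
  [5:10] CTCAC -> GAGTG
  [10:15] GACCT -> CTGGA
  [15:20] CACCT -> GTGGA
  [20:24] AGAC -> TCTG
Concatenate: GACCCGAGTGCTGGAGTGGATCTG (length 24; written aligned with the template, i.e. 3'->5').

Answer: GACCCGAGTGCTGGAGTGGATCTG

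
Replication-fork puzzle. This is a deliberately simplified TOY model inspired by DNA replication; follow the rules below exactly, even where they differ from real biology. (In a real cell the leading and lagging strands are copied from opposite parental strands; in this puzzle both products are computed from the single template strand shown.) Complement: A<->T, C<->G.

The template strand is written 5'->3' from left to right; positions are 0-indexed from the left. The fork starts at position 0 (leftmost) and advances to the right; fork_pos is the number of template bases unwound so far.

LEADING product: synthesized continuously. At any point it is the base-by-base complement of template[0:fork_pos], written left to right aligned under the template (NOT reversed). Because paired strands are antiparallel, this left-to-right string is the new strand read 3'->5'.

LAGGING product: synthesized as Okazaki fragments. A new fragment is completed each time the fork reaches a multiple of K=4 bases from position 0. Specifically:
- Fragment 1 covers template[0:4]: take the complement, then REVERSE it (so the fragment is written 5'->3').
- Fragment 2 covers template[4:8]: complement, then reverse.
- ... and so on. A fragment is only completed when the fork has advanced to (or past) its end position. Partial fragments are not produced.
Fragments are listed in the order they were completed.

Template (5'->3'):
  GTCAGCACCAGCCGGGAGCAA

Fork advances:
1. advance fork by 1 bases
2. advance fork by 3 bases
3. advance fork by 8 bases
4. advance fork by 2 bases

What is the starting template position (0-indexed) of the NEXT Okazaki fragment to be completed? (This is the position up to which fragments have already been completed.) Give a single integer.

Step 1: advance 1 -> fork_pos = 0 + 1 = 1. Next multiple of 4 is 4 (not reached); still 0 fragment(s).
Step 2: advance 3 -> fork_pos = 1 + 3 = 4. Reached multiple(s) of 4: 4 -> fragment 1 completed (1 total).
Step 3: advance 8 -> fork_pos = 4 + 8 = 12. Reached multiple(s) of 4: 8, 12 -> fragments 2-3 completed (3 total).
Step 4: advance 2 -> fork_pos = 12 + 2 = 14. Next multiple of 4 is 16 (not reached); still 3 fragment(s).
3 fragment(s) completed, covering template[0:12] (3 x 4 = 12). The next fragment, fragment 4, covers template[12:16], so it starts at position 12.

Answer: 12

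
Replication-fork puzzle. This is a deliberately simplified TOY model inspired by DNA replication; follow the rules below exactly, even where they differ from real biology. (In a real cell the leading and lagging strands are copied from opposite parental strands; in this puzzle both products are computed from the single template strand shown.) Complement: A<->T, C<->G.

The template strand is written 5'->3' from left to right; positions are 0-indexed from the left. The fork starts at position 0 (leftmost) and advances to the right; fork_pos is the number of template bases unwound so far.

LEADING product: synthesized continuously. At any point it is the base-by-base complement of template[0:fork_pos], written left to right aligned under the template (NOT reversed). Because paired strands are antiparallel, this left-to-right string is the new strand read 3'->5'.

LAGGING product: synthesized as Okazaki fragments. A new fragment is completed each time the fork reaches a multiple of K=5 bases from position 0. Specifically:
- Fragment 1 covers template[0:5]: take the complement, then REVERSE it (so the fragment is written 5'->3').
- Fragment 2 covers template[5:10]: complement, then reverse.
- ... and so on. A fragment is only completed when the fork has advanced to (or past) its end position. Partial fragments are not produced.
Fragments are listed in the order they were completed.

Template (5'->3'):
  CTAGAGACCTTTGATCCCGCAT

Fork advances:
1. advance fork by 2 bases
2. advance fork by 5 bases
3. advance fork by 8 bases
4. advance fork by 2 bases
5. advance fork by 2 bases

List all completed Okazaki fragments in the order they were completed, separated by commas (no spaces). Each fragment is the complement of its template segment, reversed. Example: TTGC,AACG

Step 1: advance 2 -> fork_pos = 0 + 2 = 2. Next multiple of 5 is 5 (not reached); still 0 fragment(s).
Step 2: advance 5 -> fork_pos = 2 + 5 = 7. Reached multiple(s) of 5: 5 -> fragment 1 completed (1 total).
Step 3: advance 8 -> fork_pos = 7 + 8 = 15. Reached multiple(s) of 5: 10, 15 -> fragments 2-3 completed (3 total).
Step 4: advance 2 -> fork_pos = 15 + 2 = 17. Next multiple of 5 is 20 (not reached); still 3 fragment(s).
Step 5: advance 2 -> fork_pos = 17 + 2 = 19. Next multiple of 5 is 20 (not reached); still 3 fragment(s).
Final fork_pos = 19, so 3 fragment(s) are complete. Build each: template segment -> complement -> reverse.
Fragment 1: template[0:5] = CTAGA -> complement GATCT -> reversed TCTAG
Fragment 2: template[5:10] = GACCT -> complement CTGGA -> reversed AGGTC
Fragment 3: template[10:15] = TTGAT -> complement AACTA -> reversed ATCAA

Answer: TCTAG,AGGTC,ATCAA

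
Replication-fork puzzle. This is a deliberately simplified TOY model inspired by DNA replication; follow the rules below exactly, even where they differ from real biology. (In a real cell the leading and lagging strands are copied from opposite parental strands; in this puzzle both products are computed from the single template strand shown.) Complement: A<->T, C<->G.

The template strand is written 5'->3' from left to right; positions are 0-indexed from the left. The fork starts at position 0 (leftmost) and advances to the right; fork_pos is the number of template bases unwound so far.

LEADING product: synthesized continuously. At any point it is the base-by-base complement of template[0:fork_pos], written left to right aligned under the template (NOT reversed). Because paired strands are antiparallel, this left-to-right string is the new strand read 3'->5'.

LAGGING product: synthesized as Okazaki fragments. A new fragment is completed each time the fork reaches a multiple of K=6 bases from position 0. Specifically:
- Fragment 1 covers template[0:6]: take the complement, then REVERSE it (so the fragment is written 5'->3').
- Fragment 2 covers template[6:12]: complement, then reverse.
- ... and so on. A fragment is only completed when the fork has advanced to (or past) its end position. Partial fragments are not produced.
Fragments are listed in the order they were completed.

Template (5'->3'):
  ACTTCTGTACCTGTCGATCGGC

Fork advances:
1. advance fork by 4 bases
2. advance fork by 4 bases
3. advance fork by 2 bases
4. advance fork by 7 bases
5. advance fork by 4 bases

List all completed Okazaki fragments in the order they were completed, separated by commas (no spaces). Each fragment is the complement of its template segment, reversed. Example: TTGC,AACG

Answer: AGAAGT,AGGTAC,ATCGAC

Derivation:
Step 1: advance 4 -> fork_pos = 0 + 4 = 4. Next multiple of 6 is 6 (not reached); still 0 fragment(s).
Step 2: advance 4 -> fork_pos = 4 + 4 = 8. Reached multiple(s) of 6: 6 -> fragment 1 completed (1 total).
Step 3: advance 2 -> fork_pos = 8 + 2 = 10. Next multiple of 6 is 12 (not reached); still 1 fragment(s).
Step 4: advance 7 -> fork_pos = 10 + 7 = 17. Reached multiple(s) of 6: 12 -> fragment 2 completed (2 total).
Step 5: advance 4 -> fork_pos = 17 + 4 = 21. Reached multiple(s) of 6: 18 -> fragment 3 completed (3 total).
Final fork_pos = 21, so 3 fragment(s) are complete. Build each: template segment -> complement -> reverse.
Fragment 1: template[0:6] = ACTTCT -> complement TGAAGA -> reversed AGAAGT
Fragment 2: template[6:12] = GTACCT -> complement CATGGA -> reversed AGGTAC
Fragment 3: template[12:18] = GTCGAT -> complement CAGCTA -> reversed ATCGAC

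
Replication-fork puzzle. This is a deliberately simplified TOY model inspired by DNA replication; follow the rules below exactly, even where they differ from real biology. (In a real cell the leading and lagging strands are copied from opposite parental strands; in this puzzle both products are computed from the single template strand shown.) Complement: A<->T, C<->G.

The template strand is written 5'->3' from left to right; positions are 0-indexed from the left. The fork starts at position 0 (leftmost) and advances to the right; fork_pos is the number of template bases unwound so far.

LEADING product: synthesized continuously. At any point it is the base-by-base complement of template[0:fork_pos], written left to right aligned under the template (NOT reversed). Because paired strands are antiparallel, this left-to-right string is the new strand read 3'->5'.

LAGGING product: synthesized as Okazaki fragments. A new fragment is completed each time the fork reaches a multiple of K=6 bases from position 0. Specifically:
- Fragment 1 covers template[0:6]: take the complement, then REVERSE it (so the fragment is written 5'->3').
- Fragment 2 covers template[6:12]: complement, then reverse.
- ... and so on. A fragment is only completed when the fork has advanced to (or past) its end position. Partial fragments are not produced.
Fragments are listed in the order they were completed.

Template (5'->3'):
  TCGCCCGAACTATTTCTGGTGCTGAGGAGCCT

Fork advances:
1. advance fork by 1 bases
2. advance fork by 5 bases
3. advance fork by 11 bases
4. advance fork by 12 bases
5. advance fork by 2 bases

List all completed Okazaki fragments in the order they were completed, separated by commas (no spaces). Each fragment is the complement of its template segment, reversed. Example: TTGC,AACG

Step 1: advance 1 -> fork_pos = 0 + 1 = 1. Next multiple of 6 is 6 (not reached); still 0 fragment(s).
Step 2: advance 5 -> fork_pos = 1 + 5 = 6. Reached multiple(s) of 6: 6 -> fragment 1 completed (1 total).
Step 3: advance 11 -> fork_pos = 6 + 11 = 17. Reached multiple(s) of 6: 12 -> fragment 2 completed (2 total).
Step 4: advance 12 -> fork_pos = 17 + 12 = 29. Reached multiple(s) of 6: 18, 24 -> fragments 3-4 completed (4 total).
Step 5: advance 2 -> fork_pos = 29 + 2 = 31. Reached multiple(s) of 6: 30 -> fragment 5 completed (5 total).
Final fork_pos = 31, so 5 fragment(s) are complete. Build each: template segment -> complement -> reverse.
Fragment 1: template[0:6] = TCGCCC -> complement AGCGGG -> reversed GGGCGA
Fragment 2: template[6:12] = GAACTA -> complement CTTGAT -> reversed TAGTTC
Fragment 3: template[12:18] = TTTCTG -> complement AAAGAC -> reversed CAGAAA
Fragment 4: template[18:24] = GTGCTG -> complement CACGAC -> reversed CAGCAC
Fragment 5: template[24:30] = AGGAGC -> complement TCCTCG -> reversed GCTCCT

Answer: GGGCGA,TAGTTC,CAGAAA,CAGCAC,GCTCCT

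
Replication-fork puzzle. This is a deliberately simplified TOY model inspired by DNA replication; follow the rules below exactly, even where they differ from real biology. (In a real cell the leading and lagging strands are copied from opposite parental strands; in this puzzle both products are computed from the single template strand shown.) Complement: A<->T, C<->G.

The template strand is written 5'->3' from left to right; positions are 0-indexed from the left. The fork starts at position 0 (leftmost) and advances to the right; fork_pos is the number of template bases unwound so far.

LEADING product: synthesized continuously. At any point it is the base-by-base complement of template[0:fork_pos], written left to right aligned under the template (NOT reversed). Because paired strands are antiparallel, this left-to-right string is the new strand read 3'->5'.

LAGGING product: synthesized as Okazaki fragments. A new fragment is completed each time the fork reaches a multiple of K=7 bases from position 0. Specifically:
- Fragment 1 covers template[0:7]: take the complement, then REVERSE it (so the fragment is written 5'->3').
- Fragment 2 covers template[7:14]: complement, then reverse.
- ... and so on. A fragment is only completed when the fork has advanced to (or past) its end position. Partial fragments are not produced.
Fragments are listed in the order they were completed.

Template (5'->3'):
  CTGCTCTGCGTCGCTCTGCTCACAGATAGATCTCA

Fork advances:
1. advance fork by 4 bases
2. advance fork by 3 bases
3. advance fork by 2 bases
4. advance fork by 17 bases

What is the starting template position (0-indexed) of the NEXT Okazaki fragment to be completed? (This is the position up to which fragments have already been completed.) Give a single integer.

Answer: 21

Derivation:
Step 1: advance 4 -> fork_pos = 0 + 4 = 4. Next multiple of 7 is 7 (not reached); still 0 fragment(s).
Step 2: advance 3 -> fork_pos = 4 + 3 = 7. Reached multiple(s) of 7: 7 -> fragment 1 completed (1 total).
Step 3: advance 2 -> fork_pos = 7 + 2 = 9. Next multiple of 7 is 14 (not reached); still 1 fragment(s).
Step 4: advance 17 -> fork_pos = 9 + 17 = 26. Reached multiple(s) of 7: 14, 21 -> fragments 2-3 completed (3 total).
3 fragment(s) completed, covering template[0:21] (3 x 7 = 21). The next fragment, fragment 4, covers template[21:28], so it starts at position 21.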